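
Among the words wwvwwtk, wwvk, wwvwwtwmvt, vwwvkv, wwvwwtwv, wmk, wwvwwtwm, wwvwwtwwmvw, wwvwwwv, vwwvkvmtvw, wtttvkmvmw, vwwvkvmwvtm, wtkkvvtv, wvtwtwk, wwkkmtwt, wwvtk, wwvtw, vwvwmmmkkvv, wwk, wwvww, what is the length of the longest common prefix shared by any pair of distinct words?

8

Look for the deepest trie node that still has at least two words in its subtree.
e.g. "wwvwwtwm" and "wwvwwtwmvt" share the prefix "wwvwwtwm" of length 8; no pair shares a longer one.
Longest shared-prefix length: 8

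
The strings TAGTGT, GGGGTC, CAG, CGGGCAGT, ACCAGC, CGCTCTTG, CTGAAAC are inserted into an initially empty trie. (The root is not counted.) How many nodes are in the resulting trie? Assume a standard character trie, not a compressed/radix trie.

Trie structure (* marks end of a word):
(root)
├─ A
│  └─ C
│     └─ C
│        └─ A
│           └─ G
│              └─ C *
├─ C
│  ├─ A
│  │  └─ G *
│  ├─ G
│  │  ├─ C
│  │  │  └─ T
│  │  │     └─ C
│  │  │        └─ T
│  │  │           └─ T
│  │  │              └─ G *
│  │  └─ G
│  │     └─ G
│  │        └─ C
│  │           └─ A
│  │              └─ G
│  │                 └─ T *
│  └─ T
│     └─ G
│        └─ A
│           └─ A
│              └─ A
│                 └─ C *
├─ G
│  └─ G
│     └─ G
│        └─ G
│           └─ T
│              └─ C *
└─ T
   └─ A
      └─ G
         └─ T
            └─ G
               └─ T *
Counting every labelled node above: 40.

40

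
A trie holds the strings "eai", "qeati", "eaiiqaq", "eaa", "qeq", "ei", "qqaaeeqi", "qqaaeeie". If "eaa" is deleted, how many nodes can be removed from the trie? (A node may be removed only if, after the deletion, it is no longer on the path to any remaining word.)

A node on "eaa"'s path can go only if nothing else ends at it or branches off below it.
The suffix "a" (1 node) is used only by "eaa"; the node for "ea" still has the child "i", so pruning stops there.
Nodes removed: 1

1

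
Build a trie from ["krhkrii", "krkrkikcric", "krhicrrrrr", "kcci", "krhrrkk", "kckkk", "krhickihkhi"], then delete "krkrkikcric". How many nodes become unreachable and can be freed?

9

After clearing the end-marker at "krkrkikcric", prune upward until reaching a node still needed by another word.
The suffix "krkikcric" (9 nodes) is used only by "krkrkikcric"; the node for "kr" still has the child "h", so pruning stops there.
Nodes removed: 9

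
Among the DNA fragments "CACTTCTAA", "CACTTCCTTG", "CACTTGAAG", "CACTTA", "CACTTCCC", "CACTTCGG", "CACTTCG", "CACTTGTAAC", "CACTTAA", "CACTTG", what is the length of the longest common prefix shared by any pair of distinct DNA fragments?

The deepest shared node is where two words last agree before diverging.
"CACTTCCC" and "CACTTCCTTG" agree on "CACTTCC" (7 characters) before diverging; nothing deeper is shared.
Longest shared-prefix length: 7

7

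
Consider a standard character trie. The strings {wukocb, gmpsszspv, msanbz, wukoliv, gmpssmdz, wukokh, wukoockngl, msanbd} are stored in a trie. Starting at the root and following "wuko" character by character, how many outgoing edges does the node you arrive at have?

Follow the path "wuko" to its node, then look at its outgoing edges.
Characters that immediately follow "wuko" among the stored strings: {c, k, l, o}.
That node has 4 child edges.

4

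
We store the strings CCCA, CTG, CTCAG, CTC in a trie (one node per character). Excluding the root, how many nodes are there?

9

Trace insertions, counting only characters that open a new branch:
  "CCCA" → 4 new (C, C, C, A)
  "CTG" → prefix "C" already present; 2 new (T, G)
  "CTCAG" → prefix "CT" already present; 3 new (C, A, G)
  "CTC" → prefix "CTC" already present; 0 new (none)
Total nodes = 4 + 2 + 3 + 0 = 9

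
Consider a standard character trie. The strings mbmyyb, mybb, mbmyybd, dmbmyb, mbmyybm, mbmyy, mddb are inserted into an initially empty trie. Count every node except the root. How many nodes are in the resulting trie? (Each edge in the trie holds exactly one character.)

For each word, the new-node count is its length minus the longest prefix already in the trie:
  "mbmyyb" → 6 new (m, b, m, y, y, b)
  "mybb" → prefix "m" already present; 3 new (y, b, b)
  "mbmyybd" → prefix "mbmyyb" already present; 1 new (d)
  "dmbmyb" → 6 new (d, m, b, m, y, b)
  "mbmyybm" → prefix "mbmyyb" already present; 1 new (m)
  "mbmyy" → prefix "mbmyy" already present; 0 new (none)
  "mddb" → prefix "m" already present; 3 new (d, d, b)
Total nodes = 6 + 3 + 1 + 6 + 1 + 0 + 3 = 20

20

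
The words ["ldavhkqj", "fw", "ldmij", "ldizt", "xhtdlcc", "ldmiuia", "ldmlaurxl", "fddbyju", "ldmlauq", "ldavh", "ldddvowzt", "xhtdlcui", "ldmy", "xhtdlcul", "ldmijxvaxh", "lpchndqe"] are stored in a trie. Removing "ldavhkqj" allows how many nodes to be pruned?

Walk "ldavhkqj" from the leaf back toward the root, removing each node that no remaining word uses.
The suffix "kqj" (3 nodes) is used only by "ldavhkqj"; "ldavh" is itself a stored word, so pruning stops there.
Nodes removed: 3

3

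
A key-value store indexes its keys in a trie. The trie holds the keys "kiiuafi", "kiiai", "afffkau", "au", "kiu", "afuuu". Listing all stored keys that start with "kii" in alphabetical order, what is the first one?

kiiai

Filter for "kii…" and sort: "kiiai", "kiiuafi"
The 1st is kiiai.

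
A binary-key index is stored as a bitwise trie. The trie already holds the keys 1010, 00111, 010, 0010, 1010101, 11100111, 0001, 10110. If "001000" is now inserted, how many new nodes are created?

2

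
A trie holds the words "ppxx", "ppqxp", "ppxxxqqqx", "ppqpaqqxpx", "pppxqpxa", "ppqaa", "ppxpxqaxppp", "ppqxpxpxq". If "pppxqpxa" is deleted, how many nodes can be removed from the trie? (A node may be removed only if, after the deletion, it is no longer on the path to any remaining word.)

6

After clearing the end-marker at "pppxqpxa", prune upward until reaching a node still needed by another word.
The suffix "pxqpxa" (6 nodes) is used only by "pppxqpxa"; the node for "pp" still has the child "x", so pruning stops there.
Nodes removed: 6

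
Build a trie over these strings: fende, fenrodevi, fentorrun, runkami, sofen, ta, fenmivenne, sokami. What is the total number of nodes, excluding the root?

42

For each word, the new-node count is its length minus the longest prefix already in the trie:
  "fende" → 5 new (f, e, n, d, e)
  "fenrodevi" → prefix "fen" already present; 6 new (r, o, d, e, v, i)
  "fentorrun" → prefix "fen" already present; 6 new (t, o, r, r, u, n)
  "runkami" → 7 new (r, u, n, k, a, m, i)
  "sofen" → 5 new (s, o, f, e, n)
  "ta" → 2 new (t, a)
  "fenmivenne" → prefix "fen" already present; 7 new (m, i, v, e, n, n, e)
  "sokami" → prefix "so" already present; 4 new (k, a, m, i)
Total nodes = 5 + 6 + 6 + 7 + 5 + 2 + 7 + 4 = 42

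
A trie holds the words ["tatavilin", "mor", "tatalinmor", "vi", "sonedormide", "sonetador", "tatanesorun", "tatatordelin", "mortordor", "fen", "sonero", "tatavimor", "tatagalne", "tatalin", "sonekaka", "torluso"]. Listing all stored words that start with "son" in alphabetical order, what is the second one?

DFS of the "son" subtree visits, in order: "sonedormide", "sonekaka", "sonero", "sonetador"
Position 2: sonekaka

sonekaka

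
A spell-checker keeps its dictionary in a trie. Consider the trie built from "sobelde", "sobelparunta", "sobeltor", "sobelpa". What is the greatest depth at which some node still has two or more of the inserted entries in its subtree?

Look for the deepest trie node that still has at least two words in its subtree.
e.g. "sobelpa" and "sobelparunta" share the prefix "sobelpa" of length 7; no pair shares a longer one.
Longest shared-prefix length: 7

7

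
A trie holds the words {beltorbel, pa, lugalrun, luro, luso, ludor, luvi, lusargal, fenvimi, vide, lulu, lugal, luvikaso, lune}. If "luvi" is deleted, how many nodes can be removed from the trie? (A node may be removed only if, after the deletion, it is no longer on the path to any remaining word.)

Walk "luvi" from the leaf back toward the root, removing each node that no remaining word uses.
Every node on "luvi" is still needed (e.g. by "luvikaso"), so nothing is freed.
Nodes removed: 0

0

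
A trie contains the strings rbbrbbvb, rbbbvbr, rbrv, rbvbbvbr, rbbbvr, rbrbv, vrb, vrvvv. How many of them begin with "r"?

Traverse to the node for "r", then collect every word in that subtree.
Matches: "rbbbvbr", "rbbbvr", "rbbrbbvb", "rbrbv", "rbrv", "rbvbbvbr"
Count: 6

6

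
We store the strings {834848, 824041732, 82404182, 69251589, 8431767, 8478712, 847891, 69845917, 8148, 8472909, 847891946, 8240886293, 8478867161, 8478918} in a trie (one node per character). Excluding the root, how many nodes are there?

Insert word by word; a character creates a node only if that edge doesn't already exist:
  "834848" → 6 new (8, 3, 4, 8, 4, 8)
  "824041732" → prefix "8" already present; 8 new (2, 4, 0, 4, 1, 7, 3, 2)
  "82404182" → prefix "824041" already present; 2 new (8, 2)
  "69251589" → 8 new (6, 9, 2, 5, 1, 5, 8, 9)
  "8431767" → prefix "8" already present; 6 new (4, 3, 1, 7, 6, 7)
  "8478712" → prefix "84" already present; 5 new (7, 8, 7, 1, 2)
  "847891" → prefix "8478" already present; 2 new (9, 1)
  "69845917" → prefix "69" already present; 6 new (8, 4, 5, 9, 1, 7)
  "8148" → prefix "8" already present; 3 new (1, 4, 8)
  "8472909" → prefix "847" already present; 4 new (2, 9, 0, 9)
  "847891946" → prefix "847891" already present; 3 new (9, 4, 6)
  "8240886293" → prefix "8240" already present; 6 new (8, 8, 6, 2, 9, 3)
  "8478867161" → prefix "8478" already present; 6 new (8, 6, 7, 1, 6, 1)
  "8478918" → prefix "847891" already present; 1 new (8)
Total nodes = 6 + 8 + 2 + 8 + 6 + 5 + 2 + 6 + 3 + 4 + 3 + 6 + 6 + 1 = 66

66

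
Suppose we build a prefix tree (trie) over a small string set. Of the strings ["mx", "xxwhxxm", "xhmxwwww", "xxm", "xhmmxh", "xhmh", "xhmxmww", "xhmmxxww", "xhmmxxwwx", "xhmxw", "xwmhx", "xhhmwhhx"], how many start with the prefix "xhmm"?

3

Traverse to the node for "xhmm", then collect every word in that subtree.
Matches: "xhmmxh", "xhmmxxww", "xhmmxxwwx"
Count: 3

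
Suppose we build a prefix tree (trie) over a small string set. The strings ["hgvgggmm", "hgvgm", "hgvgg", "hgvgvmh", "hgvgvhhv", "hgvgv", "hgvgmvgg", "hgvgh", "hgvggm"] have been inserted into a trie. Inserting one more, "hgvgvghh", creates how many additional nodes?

3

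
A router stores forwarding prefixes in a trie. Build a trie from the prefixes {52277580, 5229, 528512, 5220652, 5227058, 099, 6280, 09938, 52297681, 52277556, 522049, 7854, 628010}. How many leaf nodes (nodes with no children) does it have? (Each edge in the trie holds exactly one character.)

10

Leaves are exactly the stored words that no other stored word extends.
Those words: "09938", "522049", "5220652", "5227058", "52277556", "52277580", "52297681", "528512", "628010", "7854"
Leaf count: 10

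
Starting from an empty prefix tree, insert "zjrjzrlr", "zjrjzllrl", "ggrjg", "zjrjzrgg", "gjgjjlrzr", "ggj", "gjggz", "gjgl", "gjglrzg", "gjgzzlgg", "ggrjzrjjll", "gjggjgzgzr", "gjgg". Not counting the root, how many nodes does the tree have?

51

Trace insertions, counting only characters that open a new branch:
  "zjrjzrlr" → 8 new (z, j, r, j, z, r, l, r)
  "zjrjzllrl" → prefix "zjrjz" already present; 4 new (l, l, r, l)
  "ggrjg" → 5 new (g, g, r, j, g)
  "zjrjzrgg" → prefix "zjrjzr" already present; 2 new (g, g)
  "gjgjjlrzr" → prefix "g" already present; 8 new (j, g, j, j, l, r, z, r)
  "ggj" → prefix "gg" already present; 1 new (j)
  "gjggz" → prefix "gjg" already present; 2 new (g, z)
  "gjgl" → prefix "gjg" already present; 1 new (l)
  "gjglrzg" → prefix "gjgl" already present; 3 new (r, z, g)
  "gjgzzlgg" → prefix "gjg" already present; 5 new (z, z, l, g, g)
  "ggrjzrjjll" → prefix "ggrj" already present; 6 new (z, r, j, j, l, l)
  "gjggjgzgzr" → prefix "gjgg" already present; 6 new (j, g, z, g, z, r)
  "gjgg" → prefix "gjgg" already present; 0 new (none)
Total nodes = 8 + 4 + 5 + 2 + 8 + 1 + 2 + 1 + 3 + 5 + 6 + 6 + 0 = 51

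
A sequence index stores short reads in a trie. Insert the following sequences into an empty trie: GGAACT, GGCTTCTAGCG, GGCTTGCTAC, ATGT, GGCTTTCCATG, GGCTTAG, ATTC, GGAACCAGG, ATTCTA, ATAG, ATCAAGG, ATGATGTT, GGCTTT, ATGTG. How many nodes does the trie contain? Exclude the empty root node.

53

Trace insertions, counting only characters that open a new branch:
  "GGAACT" → 6 new (G, G, A, A, C, T)
  "GGCTTCTAGCG" → prefix "GG" already present; 9 new (C, T, T, C, T, A, G, C, G)
  "GGCTTGCTAC" → prefix "GGCTT" already present; 5 new (G, C, T, A, C)
  "ATGT" → 4 new (A, T, G, T)
  "GGCTTTCCATG" → prefix "GGCTT" already present; 6 new (T, C, C, A, T, G)
  "GGCTTAG" → prefix "GGCTT" already present; 2 new (A, G)
  "ATTC" → prefix "AT" already present; 2 new (T, C)
  "GGAACCAGG" → prefix "GGAAC" already present; 4 new (C, A, G, G)
  "ATTCTA" → prefix "ATTC" already present; 2 new (T, A)
  "ATAG" → prefix "AT" already present; 2 new (A, G)
  "ATCAAGG" → prefix "AT" already present; 5 new (C, A, A, G, G)
  "ATGATGTT" → prefix "ATG" already present; 5 new (A, T, G, T, T)
  "GGCTTT" → prefix "GGCTTT" already present; 0 new (none)
  "ATGTG" → prefix "ATGT" already present; 1 new (G)
Total nodes = 6 + 9 + 5 + 4 + 6 + 2 + 2 + 4 + 2 + 2 + 5 + 5 + 0 + 1 = 53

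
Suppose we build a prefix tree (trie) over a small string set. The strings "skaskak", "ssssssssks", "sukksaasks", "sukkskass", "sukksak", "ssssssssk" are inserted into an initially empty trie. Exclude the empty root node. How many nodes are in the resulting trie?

Count nodes per top-level branch (shared prefixes stored once):
  's'-branch (skaskak, ssssssssk, ssssssssks, sukksaasks, sukksak, sukkskass): 30 nodes
Sum: 30

30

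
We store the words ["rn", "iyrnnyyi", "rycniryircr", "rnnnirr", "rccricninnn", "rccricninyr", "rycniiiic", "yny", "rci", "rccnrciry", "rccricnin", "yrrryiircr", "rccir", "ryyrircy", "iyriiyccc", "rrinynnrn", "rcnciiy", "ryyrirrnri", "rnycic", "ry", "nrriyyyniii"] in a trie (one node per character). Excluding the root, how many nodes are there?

106

Count nodes per top-level branch (shared prefixes stored once):
  'i'-branch (iyriiyccc, iyrnnyyi): 14 nodes
  'n'-branch (nrriyyyniii): 11 nodes
  'r'-branch (rccir, rccnrciry, rccricnin, rccricninnn, rccricninyr, rci, rcnciiy, rn, rnnnirr, rnycic, rrinynnrn, ry, rycniiiic, rycniryircr, ryyrircy, ryyrirrnri): 69 nodes
  'y'-branch (yny, yrrryiircr): 12 nodes
Sum: 106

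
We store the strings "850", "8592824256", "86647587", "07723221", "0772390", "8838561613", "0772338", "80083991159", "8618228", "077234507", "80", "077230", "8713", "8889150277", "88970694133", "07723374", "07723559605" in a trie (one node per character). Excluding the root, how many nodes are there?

87

Insert word by word; a character creates a node only if that edge doesn't already exist:
  "850" → 3 new (8, 5, 0)
  "8592824256" → prefix "85" already present; 8 new (9, 2, 8, 2, 4, 2, 5, 6)
  "86647587" → prefix "8" already present; 7 new (6, 6, 4, 7, 5, 8, 7)
  "07723221" → 8 new (0, 7, 7, 2, 3, 2, 2, 1)
  "0772390" → prefix "07723" already present; 2 new (9, 0)
  "8838561613" → prefix "8" already present; 9 new (8, 3, 8, 5, 6, 1, 6, 1, 3)
  "0772338" → prefix "07723" already present; 2 new (3, 8)
  "80083991159" → prefix "8" already present; 10 new (0, 0, 8, 3, 9, 9, 1, 1, 5, 9)
  "8618228" → prefix "86" already present; 5 new (1, 8, 2, 2, 8)
  "077234507" → prefix "07723" already present; 4 new (4, 5, 0, 7)
  "80" → prefix "80" already present; 0 new (none)
  "077230" → prefix "07723" already present; 1 new (0)
  "8713" → prefix "8" already present; 3 new (7, 1, 3)
  "8889150277" → prefix "88" already present; 8 new (8, 9, 1, 5, 0, 2, 7, 7)
  "88970694133" → prefix "88" already present; 9 new (9, 7, 0, 6, 9, 4, 1, 3, 3)
  "07723374" → prefix "077233" already present; 2 new (7, 4)
  "07723559605" → prefix "07723" already present; 6 new (5, 5, 9, 6, 0, 5)
Total nodes = 3 + 8 + 7 + 8 + 2 + 9 + 2 + 10 + 5 + 4 + 0 + 1 + 3 + 8 + 9 + 2 + 6 = 87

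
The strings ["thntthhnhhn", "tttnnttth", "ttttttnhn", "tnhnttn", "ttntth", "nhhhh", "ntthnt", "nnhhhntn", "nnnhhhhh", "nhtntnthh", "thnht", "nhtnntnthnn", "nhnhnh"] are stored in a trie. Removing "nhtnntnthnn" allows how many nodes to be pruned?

7

After clearing the end-marker at "nhtnntnthnn", prune upward until reaching a node still needed by another word.
The suffix "ntnthnn" (7 nodes) is used only by "nhtnntnthnn"; the node for "nhtn" still has the child "t", so pruning stops there.
Nodes removed: 7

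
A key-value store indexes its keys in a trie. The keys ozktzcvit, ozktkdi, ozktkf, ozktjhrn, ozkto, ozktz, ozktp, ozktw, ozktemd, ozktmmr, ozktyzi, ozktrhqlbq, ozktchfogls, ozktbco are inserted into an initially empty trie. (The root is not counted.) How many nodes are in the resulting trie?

45

Insert word by word; a character creates a node only if that edge doesn't already exist:
  "ozktzcvit" → 9 new (o, z, k, t, z, c, v, i, t)
  "ozktkdi" → prefix "ozkt" already present; 3 new (k, d, i)
  "ozktkf" → prefix "ozktk" already present; 1 new (f)
  "ozktjhrn" → prefix "ozkt" already present; 4 new (j, h, r, n)
  "ozkto" → prefix "ozkt" already present; 1 new (o)
  "ozktz" → prefix "ozktz" already present; 0 new (none)
  "ozktp" → prefix "ozkt" already present; 1 new (p)
  "ozktw" → prefix "ozkt" already present; 1 new (w)
  "ozktemd" → prefix "ozkt" already present; 3 new (e, m, d)
  "ozktmmr" → prefix "ozkt" already present; 3 new (m, m, r)
  "ozktyzi" → prefix "ozkt" already present; 3 new (y, z, i)
  "ozktrhqlbq" → prefix "ozkt" already present; 6 new (r, h, q, l, b, q)
  "ozktchfogls" → prefix "ozkt" already present; 7 new (c, h, f, o, g, l, s)
  "ozktbco" → prefix "ozkt" already present; 3 new (b, c, o)
Total nodes = 9 + 3 + 1 + 4 + 1 + 0 + 1 + 1 + 3 + 3 + 3 + 6 + 7 + 3 = 45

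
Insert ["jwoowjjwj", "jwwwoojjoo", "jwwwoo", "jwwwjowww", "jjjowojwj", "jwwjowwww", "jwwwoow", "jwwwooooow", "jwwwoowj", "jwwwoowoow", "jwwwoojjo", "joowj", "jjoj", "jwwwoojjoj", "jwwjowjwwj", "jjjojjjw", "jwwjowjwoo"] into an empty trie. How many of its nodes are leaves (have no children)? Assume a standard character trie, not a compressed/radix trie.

Leaves are exactly the stored words that no other stored word extends.
Those words: "jjjojjjw", "jjjowojwj", "jjoj", "joowj", "jwoowjjwj", "jwwjowjwoo", "jwwjowjwwj", "jwwjowwww", "jwwwjowww", "jwwwoojjoj", "jwwwoojjoo", "jwwwooooow", "jwwwoowj", "jwwwoowoow"
Leaf count: 14

14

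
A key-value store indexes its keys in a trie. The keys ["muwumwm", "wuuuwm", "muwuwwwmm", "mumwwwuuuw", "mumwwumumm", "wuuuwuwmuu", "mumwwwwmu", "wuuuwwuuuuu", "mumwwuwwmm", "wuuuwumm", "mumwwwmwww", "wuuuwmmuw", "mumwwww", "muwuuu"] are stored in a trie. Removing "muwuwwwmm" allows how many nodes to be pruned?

Walk "muwuwwwmm" from the leaf back toward the root, removing each node that no remaining word uses.
The suffix "wwwmm" (5 nodes) is used only by "muwuwwwmm"; the node for "muwu" still has the child "m", so pruning stops there.
Nodes removed: 5

5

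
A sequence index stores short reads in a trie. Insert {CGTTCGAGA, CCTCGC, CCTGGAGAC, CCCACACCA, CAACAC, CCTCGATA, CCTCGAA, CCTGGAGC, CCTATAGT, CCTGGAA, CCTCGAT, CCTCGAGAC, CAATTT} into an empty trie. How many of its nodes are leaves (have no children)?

12

A leaf is a node with no children — equivalently, the end of a word that is not a proper prefix of any other stored word.
Those words: "CAACAC", "CAATTT", "CCCACACCA", "CCTATAGT", "CCTCGAA", "CCTCGAGAC", "CCTCGATA", "CCTCGC", "CCTGGAA", "CCTGGAGAC", "CCTGGAGC", "CGTTCGAGA"
Leaf count: 12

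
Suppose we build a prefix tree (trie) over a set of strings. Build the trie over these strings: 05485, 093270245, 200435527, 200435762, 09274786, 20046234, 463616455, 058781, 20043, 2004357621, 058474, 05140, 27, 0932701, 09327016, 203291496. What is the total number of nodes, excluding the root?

65

Count nodes per top-level branch (shared prefixes stored once):
  '0'-branch (05140, 05485, 058474, 058781, 09274786, 0932701, 09327016, 093270245): 31 nodes
  '2'-branch (20043, 200435527, 200435762, 2004357621, 20046234, 203291496, 27): 25 nodes
  '4'-branch (463616455): 9 nodes
Sum: 65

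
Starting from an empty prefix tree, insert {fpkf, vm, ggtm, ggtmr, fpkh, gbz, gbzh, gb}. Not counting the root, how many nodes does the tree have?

15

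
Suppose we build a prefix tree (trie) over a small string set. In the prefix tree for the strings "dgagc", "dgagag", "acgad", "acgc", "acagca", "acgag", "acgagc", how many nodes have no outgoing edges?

Leaves are exactly the stored words that no other stored word extends.
Those words: "acagca", "acgad", "acgagc", "acgc", "dgagag", "dgagc"
Leaf count: 6

6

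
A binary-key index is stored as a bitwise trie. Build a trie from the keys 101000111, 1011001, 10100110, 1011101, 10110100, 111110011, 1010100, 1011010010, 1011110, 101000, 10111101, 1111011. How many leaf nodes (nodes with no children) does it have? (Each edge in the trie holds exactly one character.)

A leaf is a node with no children — equivalently, the end of a word that is not a proper prefix of any other stored word.
Those words: "101000111", "10100110", "1010100", "1011001", "1011010010", "1011101", "10111101", "1111011", "111110011"
Leaf count: 9

9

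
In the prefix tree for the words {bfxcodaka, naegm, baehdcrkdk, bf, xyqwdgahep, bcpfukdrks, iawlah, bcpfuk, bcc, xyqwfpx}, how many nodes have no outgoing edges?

Leaves are exactly the stored words that no other stored word extends.
Those words: "baehdcrkdk", "bcc", "bcpfukdrks", "bfxcodaka", "iawlah", "naegm", "xyqwdgahep", "xyqwfpx"
Leaf count: 8

8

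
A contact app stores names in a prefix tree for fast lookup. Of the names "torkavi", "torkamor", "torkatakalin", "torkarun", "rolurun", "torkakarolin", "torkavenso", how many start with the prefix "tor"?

Filter for entries beginning with "tor":
Words under "tor": torkakarolin, torkamor, torkarun, torkatakalin, torkavenso, torkavi
Count: 6

6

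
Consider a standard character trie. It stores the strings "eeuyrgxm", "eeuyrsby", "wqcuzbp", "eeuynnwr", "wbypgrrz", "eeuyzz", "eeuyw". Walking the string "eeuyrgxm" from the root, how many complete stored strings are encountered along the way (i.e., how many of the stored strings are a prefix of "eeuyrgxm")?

Check each prefix of "eeuyrgxm" against the stored set — each match is an end-marker on the path.
Prefixes of the query that are stored words: "eeuyrgxm"
Count: 1

1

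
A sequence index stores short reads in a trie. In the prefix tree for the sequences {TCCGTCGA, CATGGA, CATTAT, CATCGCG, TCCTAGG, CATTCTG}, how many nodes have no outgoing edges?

A leaf is a node with no children — equivalently, the end of a word that is not a proper prefix of any other stored word.
Those words: "CATCGCG", "CATGGA", "CATTAT", "CATTCTG", "TCCGTCGA", "TCCTAGG"
Leaf count: 6

6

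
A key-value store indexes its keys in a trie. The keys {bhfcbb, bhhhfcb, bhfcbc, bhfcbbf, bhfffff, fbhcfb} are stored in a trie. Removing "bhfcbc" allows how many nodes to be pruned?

A node on "bhfcbc"'s path can go only if nothing else ends at it or branches off below it.
The suffix "c" (1 node) is used only by "bhfcbc"; the node for "bhfcb" still has the child "b", so pruning stops there.
Nodes removed: 1

1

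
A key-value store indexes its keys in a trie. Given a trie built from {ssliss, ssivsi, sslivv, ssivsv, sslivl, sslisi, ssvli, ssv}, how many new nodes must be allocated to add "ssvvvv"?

Walking "ssvvvv" from the root, the first 3 characters ("ssv") follow existing edges; "v" is the first miss.
Each of the 3 remaining characters creates one node.

3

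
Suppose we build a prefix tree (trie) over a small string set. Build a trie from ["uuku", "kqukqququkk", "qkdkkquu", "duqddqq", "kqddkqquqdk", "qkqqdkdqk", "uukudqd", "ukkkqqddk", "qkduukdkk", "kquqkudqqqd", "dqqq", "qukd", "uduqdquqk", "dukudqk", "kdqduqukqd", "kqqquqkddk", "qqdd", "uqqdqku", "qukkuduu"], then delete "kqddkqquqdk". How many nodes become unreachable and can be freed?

9

A node on "kqddkqquqdk"'s path can go only if nothing else ends at it or branches off below it.
The suffix "ddkqquqdk" (9 nodes) is used only by "kqddkqquqdk"; the node for "kq" still has the child "u", so pruning stops there.
Nodes removed: 9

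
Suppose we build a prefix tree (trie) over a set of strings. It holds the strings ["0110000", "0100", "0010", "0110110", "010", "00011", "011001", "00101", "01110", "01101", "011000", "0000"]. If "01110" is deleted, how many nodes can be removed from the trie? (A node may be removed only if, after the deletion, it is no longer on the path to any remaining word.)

Walk "01110" from the leaf back toward the root, removing each node that no remaining word uses.
The suffix "10" (2 nodes) is used only by "01110"; the node for "011" still has the child "0", so pruning stops there.
Nodes removed: 2

2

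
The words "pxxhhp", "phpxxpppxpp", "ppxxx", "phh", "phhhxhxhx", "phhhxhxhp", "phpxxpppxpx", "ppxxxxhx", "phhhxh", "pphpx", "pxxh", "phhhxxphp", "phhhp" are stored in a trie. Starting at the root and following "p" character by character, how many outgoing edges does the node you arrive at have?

3

Walk "p" from the root, arriving at one node.
Distinct next characters after "p": h, p, x.
That node has 3 child edges.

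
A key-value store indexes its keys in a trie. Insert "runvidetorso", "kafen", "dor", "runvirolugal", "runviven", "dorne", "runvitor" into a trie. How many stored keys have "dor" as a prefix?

Walk to "dor"; the words in its subtree are exactly those with that prefix.
Words under "dor": dor, dorne
Count: 2

2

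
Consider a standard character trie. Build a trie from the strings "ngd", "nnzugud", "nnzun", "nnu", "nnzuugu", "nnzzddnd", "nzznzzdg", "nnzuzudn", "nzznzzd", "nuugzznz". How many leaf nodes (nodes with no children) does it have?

Leaves are exactly the stored words that no other stored word extends.
Those words: "ngd", "nnu", "nnzugud", "nnzun", "nnzuugu", "nnzuzudn", "nnzzddnd", "nuugzznz", "nzznzzdg"
Leaf count: 9

9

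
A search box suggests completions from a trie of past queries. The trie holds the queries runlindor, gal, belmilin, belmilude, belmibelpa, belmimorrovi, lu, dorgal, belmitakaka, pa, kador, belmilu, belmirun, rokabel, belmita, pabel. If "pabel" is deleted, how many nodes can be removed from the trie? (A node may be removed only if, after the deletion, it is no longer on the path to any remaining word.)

3

A node on "pabel"'s path can go only if nothing else ends at it or branches off below it.
The suffix "bel" (3 nodes) is used only by "pabel"; "pa" is itself a stored word, so pruning stops there.
Nodes removed: 3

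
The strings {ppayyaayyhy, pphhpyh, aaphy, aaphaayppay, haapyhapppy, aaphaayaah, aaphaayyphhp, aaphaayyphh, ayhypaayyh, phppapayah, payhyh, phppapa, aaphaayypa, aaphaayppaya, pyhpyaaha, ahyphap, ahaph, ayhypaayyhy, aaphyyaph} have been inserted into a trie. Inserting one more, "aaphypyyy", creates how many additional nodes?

Walking "aaphypyyy" from the root, the first 5 characters ("aaphy") follow existing edges; "p" is the first miss.
New nodes needed: |"aaphypyyy"| − 5 = 9 − 5 = 4.

4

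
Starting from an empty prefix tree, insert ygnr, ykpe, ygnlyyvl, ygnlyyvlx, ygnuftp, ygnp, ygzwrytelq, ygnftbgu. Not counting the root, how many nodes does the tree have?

31

Count nodes per top-level branch (shared prefixes stored once):
  'y'-branch (ygnftbgu, ygnlyyvl, ygnlyyvlx, ygnp, ygnr, ygnuftp, ygzwrytelq, ykpe): 31 nodes
Sum: 31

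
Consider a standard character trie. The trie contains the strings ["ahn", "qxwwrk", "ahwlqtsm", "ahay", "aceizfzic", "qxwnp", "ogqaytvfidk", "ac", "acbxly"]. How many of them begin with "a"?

Traverse to the node for "a", then collect every word in that subtree.
Words under "a": ac, acbxly, aceizfzic, ahay, ahn, ahwlqtsm
Count: 6

6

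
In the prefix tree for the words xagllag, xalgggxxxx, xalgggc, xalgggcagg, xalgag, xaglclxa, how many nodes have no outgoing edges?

5

Leaves are exactly the stored words that no other stored word extends.
Those words: "xaglclxa", "xagllag", "xalgag", "xalgggcagg", "xalgggxxxx"
Leaf count: 5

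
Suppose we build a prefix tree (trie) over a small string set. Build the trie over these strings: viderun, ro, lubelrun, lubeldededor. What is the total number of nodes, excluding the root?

24

Count nodes per top-level branch (shared prefixes stored once):
  'l'-branch (lubeldededor, lubelrun): 15 nodes
  'r'-branch (ro): 2 nodes
  'v'-branch (viderun): 7 nodes
Sum: 24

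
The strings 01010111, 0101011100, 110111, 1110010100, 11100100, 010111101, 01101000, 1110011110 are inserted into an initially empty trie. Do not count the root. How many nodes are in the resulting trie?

Count nodes per top-level branch (shared prefixes stored once):
  '0'-branch (01010111, 0101011100, 010111101, 01101000): 21 nodes
  '1'-branch (110111, 11100100, 1110010100, 1110011110): 19 nodes
Sum: 40

40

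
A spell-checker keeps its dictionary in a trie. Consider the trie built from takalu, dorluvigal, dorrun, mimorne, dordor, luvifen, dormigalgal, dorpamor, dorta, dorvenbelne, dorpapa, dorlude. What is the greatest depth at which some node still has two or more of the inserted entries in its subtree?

Equivalently: take the maximum, over all pairs, of their longest common prefix length.
e.g. "dorlude" and "dorluvigal" share the prefix "dorlu" of length 5; no pair shares a longer one.
Longest shared-prefix length: 5

5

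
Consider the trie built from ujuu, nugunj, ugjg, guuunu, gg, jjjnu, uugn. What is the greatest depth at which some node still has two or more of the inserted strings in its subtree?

Equivalently: take the maximum, over all pairs, of their longest common prefix length.
"gg" and "guuunu" agree on "g" (1 characters) before diverging; nothing deeper is shared.
Longest shared-prefix length: 1

1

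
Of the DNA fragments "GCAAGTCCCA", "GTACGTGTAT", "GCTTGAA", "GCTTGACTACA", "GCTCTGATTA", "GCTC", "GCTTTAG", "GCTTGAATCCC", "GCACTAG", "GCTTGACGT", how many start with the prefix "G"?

10

Walk to "G"; the words in its subtree are exactly those with that prefix.
Words under "G": GCAAGTCCCA, GCACTAG, GCTC, GCTCTGATTA, GCTTGAA, GCTTGAATCCC, GCTTGACGT, GCTTGACTACA, GCTTTAG, GTACGTGTAT
Count: 10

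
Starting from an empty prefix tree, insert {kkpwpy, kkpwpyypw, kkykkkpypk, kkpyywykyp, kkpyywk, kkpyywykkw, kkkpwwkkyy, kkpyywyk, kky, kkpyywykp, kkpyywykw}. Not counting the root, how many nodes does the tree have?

37

Count nodes per top-level branch (shared prefixes stored once):
  'k'-branch (kkkpwwkkyy, kkpwpy, kkpwpyypw, kkpyywk, kkpyywyk, kkpyywykkw, kkpyywykp, kkpyywykw, kkpyywykyp, kky, kkykkkpypk): 37 nodes
Sum: 37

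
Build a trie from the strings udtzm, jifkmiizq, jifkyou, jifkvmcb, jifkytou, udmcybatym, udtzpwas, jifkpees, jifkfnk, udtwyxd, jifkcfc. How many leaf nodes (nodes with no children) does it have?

11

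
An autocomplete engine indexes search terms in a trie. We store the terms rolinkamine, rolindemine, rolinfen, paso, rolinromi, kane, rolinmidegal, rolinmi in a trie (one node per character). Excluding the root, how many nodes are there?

39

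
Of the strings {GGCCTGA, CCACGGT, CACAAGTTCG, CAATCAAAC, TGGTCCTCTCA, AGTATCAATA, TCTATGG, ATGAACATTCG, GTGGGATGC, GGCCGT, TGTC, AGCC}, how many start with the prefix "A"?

3

Filter for entries beginning with "A":
Matches: "AGCC", "AGTATCAATA", "ATGAACATTCG"
Count: 3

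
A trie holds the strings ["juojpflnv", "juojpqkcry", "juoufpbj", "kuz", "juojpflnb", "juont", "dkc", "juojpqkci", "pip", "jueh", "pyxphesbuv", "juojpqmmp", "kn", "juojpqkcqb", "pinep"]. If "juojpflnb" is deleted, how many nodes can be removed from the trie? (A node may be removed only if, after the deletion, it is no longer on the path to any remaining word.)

Walk "juojpflnb" from the leaf back toward the root, removing each node that no remaining word uses.
The suffix "b" (1 node) is used only by "juojpflnb"; the node for "juojpfln" still has the child "v", so pruning stops there.
Nodes removed: 1

1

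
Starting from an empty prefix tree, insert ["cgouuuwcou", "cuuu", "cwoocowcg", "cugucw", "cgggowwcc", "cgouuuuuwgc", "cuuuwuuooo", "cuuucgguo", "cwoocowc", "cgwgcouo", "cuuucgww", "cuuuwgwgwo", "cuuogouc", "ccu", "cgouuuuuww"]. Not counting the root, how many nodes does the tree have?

69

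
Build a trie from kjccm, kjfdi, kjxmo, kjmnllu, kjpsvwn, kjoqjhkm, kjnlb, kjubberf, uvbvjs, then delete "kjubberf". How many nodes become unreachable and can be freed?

6

After clearing the end-marker at "kjubberf", prune upward until reaching a node still needed by another word.
The suffix "ubberf" (6 nodes) is used only by "kjubberf"; the node for "kj" still has the child "c", so pruning stops there.
Nodes removed: 6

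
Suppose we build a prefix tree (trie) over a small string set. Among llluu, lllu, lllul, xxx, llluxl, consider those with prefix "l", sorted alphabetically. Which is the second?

lllul

DFS of the "l" subtree visits, in order: "lllu", "lllul", "llluu", "llluxl"
The 2nd is lllul.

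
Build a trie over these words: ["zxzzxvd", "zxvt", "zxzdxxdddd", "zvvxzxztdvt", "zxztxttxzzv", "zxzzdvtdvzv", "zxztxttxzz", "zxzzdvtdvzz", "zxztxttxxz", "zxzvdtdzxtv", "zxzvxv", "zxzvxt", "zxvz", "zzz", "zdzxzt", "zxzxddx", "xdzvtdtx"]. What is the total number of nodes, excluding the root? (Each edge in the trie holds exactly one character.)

For each word, the new-node count is its length minus the longest prefix already in the trie:
  "zxzzxvd" → 7 new (z, x, z, z, x, v, d)
  "zxvt" → prefix "zx" already present; 2 new (v, t)
  "zxzdxxdddd" → prefix "zxz" already present; 7 new (d, x, x, d, d, d, d)
  "zvvxzxztdvt" → prefix "z" already present; 10 new (v, v, x, z, x, z, t, d, v, t)
  "zxztxttxzzv" → prefix "zxz" already present; 8 new (t, x, t, t, x, z, z, v)
  "zxzzdvtdvzv" → prefix "zxzz" already present; 7 new (d, v, t, d, v, z, v)
  "zxztxttxzz" → prefix "zxztxttxzz" already present; 0 new (none)
  "zxzzdvtdvzz" → prefix "zxzzdvtdvz" already present; 1 new (z)
  "zxztxttxxz" → prefix "zxztxttx" already present; 2 new (x, z)
  "zxzvdtdzxtv" → prefix "zxz" already present; 8 new (v, d, t, d, z, x, t, v)
  "zxzvxv" → prefix "zxzv" already present; 2 new (x, v)
  "zxzvxt" → prefix "zxzvx" already present; 1 new (t)
  "zxvz" → prefix "zxv" already present; 1 new (z)
  "zzz" → prefix "z" already present; 2 new (z, z)
  "zdzxzt" → prefix "z" already present; 5 new (d, z, x, z, t)
  "zxzxddx" → prefix "zxz" already present; 4 new (x, d, d, x)
  "xdzvtdtx" → 8 new (x, d, z, v, t, d, t, x)
Total nodes = 7 + 2 + 7 + 10 + 8 + 7 + 0 + 1 + 2 + 8 + 2 + 1 + 1 + 2 + 5 + 4 + 8 = 75

75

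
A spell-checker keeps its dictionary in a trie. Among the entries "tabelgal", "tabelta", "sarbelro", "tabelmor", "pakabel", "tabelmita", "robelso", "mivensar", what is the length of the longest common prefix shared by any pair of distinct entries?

Look for the deepest trie node that still has at least two words in its subtree.
"tabelmita" and "tabelmor" agree on "tabelm" (6 characters) before diverging; nothing deeper is shared.
Longest shared-prefix length: 6

6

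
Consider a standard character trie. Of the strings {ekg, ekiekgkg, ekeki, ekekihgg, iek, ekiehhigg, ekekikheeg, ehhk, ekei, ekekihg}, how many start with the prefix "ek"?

8

Traverse to the node for "ek", then collect every word in that subtree.
Matches: "ekei", "ekeki", "ekekihg", "ekekihgg", "ekekikheeg", "ekg", "ekiehhigg", "ekiekgkg"
Count: 8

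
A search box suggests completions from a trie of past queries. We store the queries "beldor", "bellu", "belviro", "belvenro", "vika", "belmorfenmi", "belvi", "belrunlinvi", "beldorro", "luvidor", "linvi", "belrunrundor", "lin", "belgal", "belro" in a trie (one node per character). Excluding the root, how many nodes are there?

59

Trace insertions, counting only characters that open a new branch:
  "beldor" → 6 new (b, e, l, d, o, r)
  "bellu" → prefix "bel" already present; 2 new (l, u)
  "belviro" → prefix "bel" already present; 4 new (v, i, r, o)
  "belvenro" → prefix "belv" already present; 4 new (e, n, r, o)
  "vika" → 4 new (v, i, k, a)
  "belmorfenmi" → prefix "bel" already present; 8 new (m, o, r, f, e, n, m, i)
  "belvi" → prefix "belvi" already present; 0 new (none)
  "belrunlinvi" → prefix "bel" already present; 8 new (r, u, n, l, i, n, v, i)
  "beldorro" → prefix "beldor" already present; 2 new (r, o)
  "luvidor" → 7 new (l, u, v, i, d, o, r)
  "linvi" → prefix "l" already present; 4 new (i, n, v, i)
  "belrunrundor" → prefix "belrun" already present; 6 new (r, u, n, d, o, r)
  "lin" → prefix "lin" already present; 0 new (none)
  "belgal" → prefix "bel" already present; 3 new (g, a, l)
  "belro" → prefix "belr" already present; 1 new (o)
Total nodes = 6 + 2 + 4 + 4 + 4 + 8 + 0 + 8 + 2 + 7 + 4 + 6 + 0 + 3 + 1 = 59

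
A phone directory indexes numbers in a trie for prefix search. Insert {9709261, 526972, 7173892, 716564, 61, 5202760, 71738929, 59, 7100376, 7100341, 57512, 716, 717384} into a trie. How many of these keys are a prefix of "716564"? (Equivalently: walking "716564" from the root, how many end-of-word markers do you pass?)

2

Check each prefix of "716564" against the stored set — each match is an end-marker on the path.
Prefixes of the query that are stored words: "716", "716564"
Count: 2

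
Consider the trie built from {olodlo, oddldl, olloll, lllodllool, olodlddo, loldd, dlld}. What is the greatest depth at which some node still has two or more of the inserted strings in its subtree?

5

Equivalently: take the maximum, over all pairs, of their longest common prefix length.
e.g. "olodlddo" and "olodlo" share the prefix "olodl" of length 5; no pair shares a longer one.
Longest shared-prefix length: 5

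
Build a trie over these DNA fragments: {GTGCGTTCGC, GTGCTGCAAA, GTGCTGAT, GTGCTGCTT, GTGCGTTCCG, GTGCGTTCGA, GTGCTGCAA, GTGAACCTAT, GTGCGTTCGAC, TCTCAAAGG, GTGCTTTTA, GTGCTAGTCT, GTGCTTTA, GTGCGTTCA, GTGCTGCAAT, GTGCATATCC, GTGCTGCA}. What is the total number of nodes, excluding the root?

58

For each word, the new-node count is its length minus the longest prefix already in the trie:
  "GTGCGTTCGC" → 10 new (G, T, G, C, G, T, T, C, G, C)
  "GTGCTGCAAA" → prefix "GTGC" already present; 6 new (T, G, C, A, A, A)
  "GTGCTGAT" → prefix "GTGCTG" already present; 2 new (A, T)
  "GTGCTGCTT" → prefix "GTGCTGC" already present; 2 new (T, T)
  "GTGCGTTCCG" → prefix "GTGCGTTC" already present; 2 new (C, G)
  "GTGCGTTCGA" → prefix "GTGCGTTCG" already present; 1 new (A)
  "GTGCTGCAA" → prefix "GTGCTGCAA" already present; 0 new (none)
  "GTGAACCTAT" → prefix "GTG" already present; 7 new (A, A, C, C, T, A, T)
  "GTGCGTTCGAC" → prefix "GTGCGTTCGA" already present; 1 new (C)
  "TCTCAAAGG" → 9 new (T, C, T, C, A, A, A, G, G)
  "GTGCTTTTA" → prefix "GTGCT" already present; 4 new (T, T, T, A)
  "GTGCTAGTCT" → prefix "GTGCT" already present; 5 new (A, G, T, C, T)
  "GTGCTTTA" → prefix "GTGCTTT" already present; 1 new (A)
  "GTGCGTTCA" → prefix "GTGCGTTC" already present; 1 new (A)
  "GTGCTGCAAT" → prefix "GTGCTGCAA" already present; 1 new (T)
  "GTGCATATCC" → prefix "GTGC" already present; 6 new (A, T, A, T, C, C)
  "GTGCTGCA" → prefix "GTGCTGCA" already present; 0 new (none)
Total nodes = 10 + 6 + 2 + 2 + 2 + 1 + 0 + 7 + 1 + 9 + 4 + 5 + 1 + 1 + 1 + 6 + 0 = 58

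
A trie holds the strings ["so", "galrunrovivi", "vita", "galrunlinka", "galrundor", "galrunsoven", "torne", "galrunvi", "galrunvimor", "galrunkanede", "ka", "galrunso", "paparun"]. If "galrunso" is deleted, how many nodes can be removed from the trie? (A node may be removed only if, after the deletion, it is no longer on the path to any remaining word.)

0

A node on "galrunso"'s path can go only if nothing else ends at it or branches off below it.
Every node on "galrunso" is still needed (e.g. by "galrunsoven"), so nothing is freed.
Nodes removed: 0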